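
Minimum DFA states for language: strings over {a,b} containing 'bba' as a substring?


KMP-style automaton: 3 progress states + 1 absorbing accept = 4
Minimal DFA: 4 states


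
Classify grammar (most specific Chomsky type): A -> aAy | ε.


Single nonterminal LHS, but a^n y^n is not regular
Classification: Type 2 (Context-Free)


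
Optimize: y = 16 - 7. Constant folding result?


16 - 7 = 9 at compile time
Optimized: y = 9


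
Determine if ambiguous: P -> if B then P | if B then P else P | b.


dangling else: 'if B then if B then b else b' parses two ways
Ambiguous


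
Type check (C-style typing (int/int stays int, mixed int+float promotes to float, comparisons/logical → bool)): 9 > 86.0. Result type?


Operand types: int > float
Rule: comparison yields bool
Result type: bool


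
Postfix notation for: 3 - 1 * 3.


* has higher precedence, evaluate 1*3 first
Postfix: 3 1 3 * -


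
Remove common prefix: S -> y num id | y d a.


Common prefix: 'y'
Factored: S -> y S', S' -> num id | d a


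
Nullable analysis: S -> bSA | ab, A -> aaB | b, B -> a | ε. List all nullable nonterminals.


A nonterminal is nullable iff some alternative derives ε (directly, or every symbol in it is nullable)
Nullable: {B}


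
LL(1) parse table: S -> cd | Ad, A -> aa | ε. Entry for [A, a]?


For [A, a]: 'a' ∈ FIRST(aa)
Entry: A -> aa


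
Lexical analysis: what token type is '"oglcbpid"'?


Pattern: double-quoted sequence
Type: STRING_LITERAL


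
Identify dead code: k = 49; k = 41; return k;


first assignment to k is overwritten before any read
Dead: 'k = 49'


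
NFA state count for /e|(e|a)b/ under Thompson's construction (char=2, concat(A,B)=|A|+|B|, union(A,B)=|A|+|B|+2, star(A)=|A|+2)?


Syntax tree has 4 char leaf(s), 2 union(s), 0 star(s)
chars contribute 4×2 = 8; each union adds +2; each star adds +2
Total: 8 + 4 + 0 = 12 states


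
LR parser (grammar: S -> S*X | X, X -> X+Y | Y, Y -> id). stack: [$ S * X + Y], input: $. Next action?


handle 'X+Y' on top
Action: reduce (X -> X+Y)


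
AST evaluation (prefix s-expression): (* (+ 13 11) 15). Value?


Evaluate inner: (+ 13 11) = 24
Evaluate root: (* 24 15) = 360
Result: 360


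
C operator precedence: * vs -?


'*' is multiplicative (level 10); '-' is additive (level 9)
Higher level binds tighter
'*' has higher precedence than '-'


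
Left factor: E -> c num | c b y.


Common prefix: 'c'
Factored: E -> c E', E' -> num | b y


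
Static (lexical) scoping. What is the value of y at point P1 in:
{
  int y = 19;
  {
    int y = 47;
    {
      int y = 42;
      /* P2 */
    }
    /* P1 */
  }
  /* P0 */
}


y declared in the same block as P1
y = 47


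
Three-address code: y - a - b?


Break into single-operator statements:
t1 = y - a
t2 = t1 - b


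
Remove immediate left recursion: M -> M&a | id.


Left-recursive alternatives: M&a; non-recursive: id
Introduce M': M -> idM', M' -> &aM' | ε


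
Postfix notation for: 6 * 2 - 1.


Left to right (same or higher precedence on left)
Postfix: 6 2 * 1 -


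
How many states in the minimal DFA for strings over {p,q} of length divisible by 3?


Track length mod 3: states 0..2, accept at 0
Minimal DFA: 3 states


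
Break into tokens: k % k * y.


Scan left to right, longest-match per lexeme
Tokens: ID(k), OP(%), ID(k), OP(*), ID(y)


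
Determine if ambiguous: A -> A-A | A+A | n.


'n-n+n' has two parse trees (no precedence encoded between - and +)
Ambiguous


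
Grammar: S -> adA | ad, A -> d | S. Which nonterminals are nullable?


A nonterminal is nullable iff some alternative derives ε (directly, or every symbol in it is nullable)
Nullable: {}


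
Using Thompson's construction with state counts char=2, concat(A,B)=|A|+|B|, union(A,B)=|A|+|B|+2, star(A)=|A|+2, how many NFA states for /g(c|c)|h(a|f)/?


Syntax tree has 6 char leaf(s), 3 union(s), 0 star(s)
chars contribute 6×2 = 12; each union adds +2; each star adds +2
Total: 12 + 6 + 0 = 18 states


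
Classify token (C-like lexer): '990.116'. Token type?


Pattern: digits with a decimal point
Type: FLOAT_LITERAL


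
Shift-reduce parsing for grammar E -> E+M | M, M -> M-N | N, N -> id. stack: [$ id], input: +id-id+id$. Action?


'id' on top is the handle for N -> id
Action: reduce (N -> id)


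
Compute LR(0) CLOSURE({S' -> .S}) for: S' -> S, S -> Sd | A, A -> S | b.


Start: S' -> .S
For each item with dot before a nonterminal B, add B -> .γ for every B-production
Closure: [S' -> .S, S -> .Sd, S -> .A, A -> .S, A -> .b]


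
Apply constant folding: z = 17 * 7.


17 * 7 = 119 at compile time
Optimized: z = 119


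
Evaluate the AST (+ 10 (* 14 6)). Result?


Evaluate inner: (* 14 6) = 84
Evaluate root: (+ 10 84) = 94
Result: 94


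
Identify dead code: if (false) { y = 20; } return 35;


condition is constant false, so the whole block is unreachable
Dead: 'if (false) { y = 20; }'


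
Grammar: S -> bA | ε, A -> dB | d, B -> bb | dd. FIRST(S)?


Per alternative of S: FIRST(bA) = {b}; FIRST(ε) = {ε}
FIRST(S) = {b, ε}


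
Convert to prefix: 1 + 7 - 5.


left-to-right (same/higher precedence on left): tree is (- (+ 1 7) 5)
Prefix: - + 1 7 5


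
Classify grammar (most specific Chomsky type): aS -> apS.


LHS has context (more than one symbol) and |LHS| ≤ |RHS|
Classification: Type 1 (Context-Sensitive)


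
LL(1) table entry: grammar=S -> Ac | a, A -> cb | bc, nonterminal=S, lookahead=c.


For [S, c]: 'c' ∈ FIRST(Ac)
Entry: S -> Ac


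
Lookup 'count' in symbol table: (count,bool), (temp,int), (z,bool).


Lookup 'count' → type bool


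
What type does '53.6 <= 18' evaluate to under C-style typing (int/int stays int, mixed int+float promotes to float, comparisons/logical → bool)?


Operand types: float <= int
Rule: comparison yields bool
Result type: bool


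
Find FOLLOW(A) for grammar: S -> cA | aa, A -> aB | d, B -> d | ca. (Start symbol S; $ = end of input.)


$ ∈ FOLLOW(S). For each A -> αBβ: add FIRST(β)\{ε} to FOLLOW(B); if β nullable, add FOLLOW(A).
FOLLOW(A) = {$}


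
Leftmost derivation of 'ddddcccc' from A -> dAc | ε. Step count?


Derivation: A => dAc => ddAcc => dddAccc => ddddAcccc => ddddcccc
Steps: 5


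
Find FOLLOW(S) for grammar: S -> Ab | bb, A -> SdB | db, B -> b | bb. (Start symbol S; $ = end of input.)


$ ∈ FOLLOW(S). For each A -> αBβ: add FIRST(β)\{ε} to FOLLOW(B); if β nullable, add FOLLOW(A).
FOLLOW(S) = {$, d}


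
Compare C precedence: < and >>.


'>>' is shift (level 8); '<' is relational (level 7)
Higher level binds tighter
'>>' has higher precedence than '<'


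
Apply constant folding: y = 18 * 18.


18 * 18 = 324 at compile time
Optimized: y = 324


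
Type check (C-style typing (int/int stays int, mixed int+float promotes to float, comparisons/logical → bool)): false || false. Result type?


Operand types: bool || bool
Rule: logical operators take bool operands and yield bool
Result type: bool


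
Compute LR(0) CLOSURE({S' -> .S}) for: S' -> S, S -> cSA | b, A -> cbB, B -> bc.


Start: S' -> .S
For each item with dot before a nonterminal B, add B -> .γ for every B-production
Closure: [S' -> .S, S -> .cSA, S -> .b]


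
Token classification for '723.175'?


Pattern: digits with a decimal point
Type: FLOAT_LITERAL


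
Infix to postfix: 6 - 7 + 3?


Left to right (same or higher precedence on left)
Postfix: 6 7 - 3 +


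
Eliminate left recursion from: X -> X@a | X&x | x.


Left-recursive alternatives: X@a, X&x; non-recursive: x
Introduce X': X -> xX', X' -> @aX' | &xX' | ε


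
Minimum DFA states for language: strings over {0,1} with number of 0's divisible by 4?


Track (count of 0) mod 4: states 0..3, accept at 0
Minimal DFA: 4 states


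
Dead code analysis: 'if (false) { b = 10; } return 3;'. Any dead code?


condition is constant false, so the whole block is unreachable
Dead: 'if (false) { b = 10; }'


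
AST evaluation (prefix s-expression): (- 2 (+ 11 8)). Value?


Evaluate inner: (+ 11 8) = 19
Evaluate root: (- 2 19) = -17
Result: -17


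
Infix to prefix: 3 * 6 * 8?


left-to-right (same/higher precedence on left): tree is (* (* 3 6) 8)
Prefix: * * 3 6 8


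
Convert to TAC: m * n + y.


Break into single-operator statements:
t1 = m * n
t2 = t1 + y


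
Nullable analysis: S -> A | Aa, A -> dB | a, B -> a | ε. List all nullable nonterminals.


A nonterminal is nullable iff some alternative derives ε (directly, or every symbol in it is nullable)
Nullable: {B}


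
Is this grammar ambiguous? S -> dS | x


right-linear, alternatives start with distinct terminals 'd' vs 'x': unique leftmost derivation
Unambiguous


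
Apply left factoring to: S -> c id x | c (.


Common prefix: 'c'
Factored: S -> c S', S' -> id x | (


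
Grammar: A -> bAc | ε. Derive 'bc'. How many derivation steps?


Derivation: A => bAc => bc
Steps: 2


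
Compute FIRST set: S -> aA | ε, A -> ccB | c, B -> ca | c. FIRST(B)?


Per alternative of B: FIRST(ca) = {c}; FIRST(c) = {c}
FIRST(B) = {c}


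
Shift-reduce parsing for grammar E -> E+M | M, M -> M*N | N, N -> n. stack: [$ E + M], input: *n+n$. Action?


'*' can extend M; shift to build M -> M*N
Action: shift


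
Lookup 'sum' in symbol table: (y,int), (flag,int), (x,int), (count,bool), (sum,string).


Lookup 'sum' → type string


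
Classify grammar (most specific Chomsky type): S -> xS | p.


Right-linear: every RHS is a terminal or a terminal followed by one nonterminal
Classification: Type 3 (Regular)


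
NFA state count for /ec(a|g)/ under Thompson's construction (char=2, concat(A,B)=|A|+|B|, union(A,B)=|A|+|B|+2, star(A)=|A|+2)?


Syntax tree has 4 char leaf(s), 1 union(s), 0 star(s)
chars contribute 4×2 = 8; each union adds +2; each star adds +2
Total: 8 + 2 + 0 = 10 states


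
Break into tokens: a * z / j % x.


Scan left to right, longest-match per lexeme
Tokens: ID(a), OP(*), ID(z), OP(/), ID(j), OP(%), ID(x)


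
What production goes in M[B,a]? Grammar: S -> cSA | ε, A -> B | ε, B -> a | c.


For [B, a]: 'a' ∈ FIRST(a)
Entry: B -> a


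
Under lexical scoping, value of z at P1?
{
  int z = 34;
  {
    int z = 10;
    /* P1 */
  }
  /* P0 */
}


z declared in the same block as P1
z = 10


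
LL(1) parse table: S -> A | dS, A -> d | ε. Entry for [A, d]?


For [A, d]: 'd' ∈ FIRST(d)
Entry: A -> d


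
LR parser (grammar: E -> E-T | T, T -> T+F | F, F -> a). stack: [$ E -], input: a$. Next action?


no handle ('E-' is not any RHS); shift 'a'
Action: shift


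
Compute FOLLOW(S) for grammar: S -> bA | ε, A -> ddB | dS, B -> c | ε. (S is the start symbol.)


$ ∈ FOLLOW(S). For each A -> αBβ: add FIRST(β)\{ε} to FOLLOW(B); if β nullable, add FOLLOW(A).
FOLLOW(S) = {$}


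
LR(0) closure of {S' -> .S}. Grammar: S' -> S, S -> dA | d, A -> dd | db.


Start: S' -> .S
For each item with dot before a nonterminal B, add B -> .γ for every B-production
Closure: [S' -> .S, S -> .dA, S -> .d]


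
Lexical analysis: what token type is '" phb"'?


Pattern: double-quoted sequence
Type: STRING_LITERAL


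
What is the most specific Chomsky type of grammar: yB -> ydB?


LHS has context (more than one symbol) and |LHS| ≤ |RHS|
Classification: Type 1 (Context-Sensitive)


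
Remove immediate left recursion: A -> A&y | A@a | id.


Left-recursive alternatives: A&y, A@a; non-recursive: id
Introduce A': A -> idA', A' -> &yA' | @aA' | ε


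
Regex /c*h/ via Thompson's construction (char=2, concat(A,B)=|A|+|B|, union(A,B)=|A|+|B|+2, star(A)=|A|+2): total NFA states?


Syntax tree has 2 char leaf(s), 0 union(s), 1 star(s)
chars contribute 2×2 = 4; each union adds +2; each star adds +2
Total: 4 + 0 + 2 = 6 states


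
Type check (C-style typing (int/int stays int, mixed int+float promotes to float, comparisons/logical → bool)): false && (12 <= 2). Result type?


Operand types: bool && bool
Rule: logical operators take bool operands and yield bool
Result type: bool


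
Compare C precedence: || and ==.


'==' is equality (level 6); '||' is logical OR (level 1)
Higher level binds tighter
'==' has higher precedence than '||'


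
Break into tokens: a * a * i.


Scan left to right, longest-match per lexeme
Tokens: ID(a), OP(*), ID(a), OP(*), ID(i)


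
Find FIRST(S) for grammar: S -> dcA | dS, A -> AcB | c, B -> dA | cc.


Per alternative of S: FIRST(dcA) = {d}; FIRST(dS) = {d}
FIRST(S) = {d}


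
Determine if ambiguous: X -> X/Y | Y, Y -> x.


precedence layered via separate nonterminal Y: deterministic
Unambiguous


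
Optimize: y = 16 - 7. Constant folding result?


16 - 7 = 9 at compile time
Optimized: y = 9


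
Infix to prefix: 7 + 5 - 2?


left-to-right (same/higher precedence on left): tree is (- (+ 7 5) 2)
Prefix: - + 7 5 2


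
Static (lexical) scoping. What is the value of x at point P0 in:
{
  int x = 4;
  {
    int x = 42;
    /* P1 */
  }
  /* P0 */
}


x declared in the same block as P0
x = 4


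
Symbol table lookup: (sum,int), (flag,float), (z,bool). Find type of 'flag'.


Lookup 'flag' → type float


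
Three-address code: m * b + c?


Break into single-operator statements:
t1 = m * b
t2 = t1 + c


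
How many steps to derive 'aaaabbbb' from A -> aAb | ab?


Derivation: A => aAb => aaAbb => aaaAbbb => aaaabbbb
Steps: 4


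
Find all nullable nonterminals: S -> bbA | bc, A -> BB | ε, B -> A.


A nonterminal is nullable iff some alternative derives ε (directly, or every symbol in it is nullable)
Nullable: {A, B}


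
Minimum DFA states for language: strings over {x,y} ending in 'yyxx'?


Track the longest suffix of input matching a prefix of 'yyxx': 5 classes (prefixes of length 0..4)
Minimal DFA: 5 states


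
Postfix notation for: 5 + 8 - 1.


Left to right (same or higher precedence on left)
Postfix: 5 8 + 1 -


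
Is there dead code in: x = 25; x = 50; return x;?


first assignment to x is overwritten before any read
Dead: 'x = 25'


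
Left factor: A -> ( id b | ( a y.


Common prefix: '('
Factored: A -> ( A', A' -> id b | a y


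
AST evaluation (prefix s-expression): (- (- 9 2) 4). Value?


Evaluate inner: (- 9 2) = 7
Evaluate root: (- 7 4) = 3
Result: 3


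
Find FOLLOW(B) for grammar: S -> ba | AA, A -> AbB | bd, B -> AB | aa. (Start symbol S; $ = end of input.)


$ ∈ FOLLOW(S). For each A -> αBβ: add FIRST(β)\{ε} to FOLLOW(B); if β nullable, add FOLLOW(A).
FOLLOW(B) = {$, a, b}


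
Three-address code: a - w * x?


Break into single-operator statements:
t1 = w * x
t2 = a - t1


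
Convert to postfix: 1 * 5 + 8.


Left to right (same or higher precedence on left)
Postfix: 1 5 * 8 +


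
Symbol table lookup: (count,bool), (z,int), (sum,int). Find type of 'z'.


Lookup 'z' → type int


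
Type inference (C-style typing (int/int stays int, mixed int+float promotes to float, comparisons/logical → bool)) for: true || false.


Operand types: bool || bool
Rule: logical operators take bool operands and yield bool
Result type: bool


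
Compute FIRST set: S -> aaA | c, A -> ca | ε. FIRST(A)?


Per alternative of A: FIRST(ca) = {c}; FIRST(ε) = {ε}
FIRST(A) = {c, ε}


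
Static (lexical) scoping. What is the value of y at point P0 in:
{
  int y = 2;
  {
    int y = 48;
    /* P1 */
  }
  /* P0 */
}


y declared in the same block as P0
y = 2


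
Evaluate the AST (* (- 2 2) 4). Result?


Evaluate inner: (- 2 2) = 0
Evaluate root: (* 0 4) = 0
Result: 0


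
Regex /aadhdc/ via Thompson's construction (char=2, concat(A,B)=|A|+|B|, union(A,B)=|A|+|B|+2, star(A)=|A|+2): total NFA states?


Syntax tree has 6 char leaf(s), 0 union(s), 0 star(s)
chars contribute 6×2 = 12; each union adds +2; each star adds +2
Total: 12 + 0 + 0 = 12 states


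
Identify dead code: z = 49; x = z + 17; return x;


z is read by x's definition; x is returned
No dead code


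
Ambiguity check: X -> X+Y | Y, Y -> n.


precedence layered via separate nonterminal Y: deterministic
Unambiguous


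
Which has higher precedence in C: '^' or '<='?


'<=' is relational (level 7); '^' is bitwise XOR (level 4)
Higher level binds tighter
'<=' has higher precedence than '^'


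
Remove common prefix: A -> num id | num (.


Common prefix: 'num'
Factored: A -> num A', A' -> id | (


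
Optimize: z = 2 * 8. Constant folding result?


2 * 8 = 16 at compile time
Optimized: z = 16


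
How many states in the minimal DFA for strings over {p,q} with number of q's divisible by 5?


Track (count of q) mod 5: states 0..4, accept at 0
Minimal DFA: 5 states


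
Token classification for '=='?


Pattern: operator symbol
Type: OPERATOR


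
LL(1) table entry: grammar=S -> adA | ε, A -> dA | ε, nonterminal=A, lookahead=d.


For [A, d]: 'd' ∈ FIRST(dA)
Entry: A -> dA


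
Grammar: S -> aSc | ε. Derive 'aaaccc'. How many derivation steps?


Derivation: S => aSc => aaScc => aaaSccc => aaaccc
Steps: 4


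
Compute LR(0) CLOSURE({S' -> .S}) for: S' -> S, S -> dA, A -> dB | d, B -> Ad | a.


Start: S' -> .S
For each item with dot before a nonterminal B, add B -> .γ for every B-production
Closure: [S' -> .S, S -> .dA]


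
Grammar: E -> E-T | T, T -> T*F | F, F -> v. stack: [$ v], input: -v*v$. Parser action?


'v' on top is the handle for F -> v
Action: reduce (F -> v)


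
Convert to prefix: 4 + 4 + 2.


left-to-right (same/higher precedence on left): tree is (+ (+ 4 4) 2)
Prefix: + + 4 4 2


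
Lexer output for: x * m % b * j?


Scan left to right, longest-match per lexeme
Tokens: ID(x), OP(*), ID(m), OP(%), ID(b), OP(*), ID(j)


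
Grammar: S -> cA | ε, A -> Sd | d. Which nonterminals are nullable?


A nonterminal is nullable iff some alternative derives ε (directly, or every symbol in it is nullable)
Nullable: {S}


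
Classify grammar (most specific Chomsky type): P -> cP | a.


Right-linear: every RHS is a terminal or a terminal followed by one nonterminal
Classification: Type 3 (Regular)


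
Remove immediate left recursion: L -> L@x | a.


Left-recursive alternatives: L@x; non-recursive: a
Introduce L': L -> aL', L' -> @xL' | ε


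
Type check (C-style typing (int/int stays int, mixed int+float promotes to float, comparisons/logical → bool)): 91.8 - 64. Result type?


Operand types: float - int
Rule: mixed int/float promotes to float; int/int stays int
Result type: float


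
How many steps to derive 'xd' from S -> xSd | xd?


Derivation: S => xd
Steps: 1


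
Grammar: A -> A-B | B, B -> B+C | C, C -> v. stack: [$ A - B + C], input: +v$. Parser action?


handle 'B+C' on top
Action: reduce (B -> B+C)


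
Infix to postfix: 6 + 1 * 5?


* has higher precedence, evaluate 1*5 first
Postfix: 6 1 5 * +


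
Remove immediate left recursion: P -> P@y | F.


Left-recursive alternatives: P@y; non-recursive: F
Introduce P': P -> FP', P' -> @yP' | ε


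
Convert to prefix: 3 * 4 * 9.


left-to-right (same/higher precedence on left): tree is (* (* 3 4) 9)
Prefix: * * 3 4 9


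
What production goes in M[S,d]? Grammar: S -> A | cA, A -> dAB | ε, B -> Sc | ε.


For [S, d]: 'd' ∈ FIRST(A)
Entry: S -> A


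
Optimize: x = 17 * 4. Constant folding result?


17 * 4 = 68 at compile time
Optimized: x = 68


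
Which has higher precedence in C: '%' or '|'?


'%' is multiplicative (level 10); '|' is bitwise OR (level 3)
Higher level binds tighter
'%' has higher precedence than '|'


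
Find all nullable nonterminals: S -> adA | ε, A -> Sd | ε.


A nonterminal is nullable iff some alternative derives ε (directly, or every symbol in it is nullable)
Nullable: {A, S}


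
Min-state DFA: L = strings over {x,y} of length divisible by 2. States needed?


Track length mod 2: states 0..1, accept at 0
Minimal DFA: 2 states


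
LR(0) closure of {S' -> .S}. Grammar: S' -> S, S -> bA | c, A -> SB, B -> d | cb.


Start: S' -> .S
For each item with dot before a nonterminal B, add B -> .γ for every B-production
Closure: [S' -> .S, S -> .bA, S -> .c]


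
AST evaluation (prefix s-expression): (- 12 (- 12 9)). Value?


Evaluate inner: (- 12 9) = 3
Evaluate root: (- 12 3) = 9
Result: 9


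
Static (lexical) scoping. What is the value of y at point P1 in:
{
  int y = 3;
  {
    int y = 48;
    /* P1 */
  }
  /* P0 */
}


y declared in the same block as P1
y = 48


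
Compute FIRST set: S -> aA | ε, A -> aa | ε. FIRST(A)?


Per alternative of A: FIRST(aa) = {a}; FIRST(ε) = {ε}
FIRST(A) = {a, ε}


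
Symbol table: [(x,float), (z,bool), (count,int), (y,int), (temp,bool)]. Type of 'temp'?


Lookup 'temp' → type bool


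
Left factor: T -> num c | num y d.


Common prefix: 'num'
Factored: T -> num T', T' -> c | y d


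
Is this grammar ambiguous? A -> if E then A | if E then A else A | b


dangling else: 'if E then if E then b else b' parses two ways
Ambiguous


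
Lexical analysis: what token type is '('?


Pattern: delimiter/punctuation
Type: PUNCTUATION


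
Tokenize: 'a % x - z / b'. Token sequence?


Scan left to right, longest-match per lexeme
Tokens: ID(a), OP(%), ID(x), OP(-), ID(z), OP(/), ID(b)


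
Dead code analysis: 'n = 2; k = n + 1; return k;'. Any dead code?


n is read by k's definition; k is returned
No dead code


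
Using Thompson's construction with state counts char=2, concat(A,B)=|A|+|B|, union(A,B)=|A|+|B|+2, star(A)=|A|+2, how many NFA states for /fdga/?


Syntax tree has 4 char leaf(s), 0 union(s), 0 star(s)
chars contribute 4×2 = 8; each union adds +2; each star adds +2
Total: 8 + 0 + 0 = 8 states


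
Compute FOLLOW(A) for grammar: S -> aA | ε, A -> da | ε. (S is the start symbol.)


$ ∈ FOLLOW(S). For each A -> αBβ: add FIRST(β)\{ε} to FOLLOW(B); if β nullable, add FOLLOW(A).
FOLLOW(A) = {$}


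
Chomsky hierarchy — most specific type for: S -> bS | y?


Right-linear: every RHS is a terminal or a terminal followed by one nonterminal
Classification: Type 3 (Regular)


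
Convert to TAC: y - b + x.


Break into single-operator statements:
t1 = y - b
t2 = t1 + x


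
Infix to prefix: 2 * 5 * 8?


left-to-right (same/higher precedence on left): tree is (* (* 2 5) 8)
Prefix: * * 2 5 8


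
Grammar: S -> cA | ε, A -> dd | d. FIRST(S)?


Per alternative of S: FIRST(cA) = {c}; FIRST(ε) = {ε}
FIRST(S) = {c, ε}


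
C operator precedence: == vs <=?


'<=' is relational (level 7); '==' is equality (level 6)
Higher level binds tighter
'<=' has higher precedence than '=='


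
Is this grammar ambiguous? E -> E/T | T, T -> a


precedence layered via separate nonterminal T: deterministic
Unambiguous


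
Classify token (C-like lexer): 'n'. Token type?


Pattern: letter/underscore followed by alphanumerics, not a keyword
Type: IDENTIFIER


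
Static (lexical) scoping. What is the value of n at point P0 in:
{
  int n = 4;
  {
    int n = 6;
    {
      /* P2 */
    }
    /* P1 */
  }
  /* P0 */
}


n declared in the same block as P0
n = 4


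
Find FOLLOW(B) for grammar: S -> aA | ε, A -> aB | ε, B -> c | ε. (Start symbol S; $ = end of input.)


$ ∈ FOLLOW(S). For each A -> αBβ: add FIRST(β)\{ε} to FOLLOW(B); if β nullable, add FOLLOW(A).
FOLLOW(B) = {$}


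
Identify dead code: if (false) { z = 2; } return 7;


condition is constant false, so the whole block is unreachable
Dead: 'if (false) { z = 2; }'


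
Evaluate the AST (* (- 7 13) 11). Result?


Evaluate inner: (- 7 13) = -6
Evaluate root: (* -6 11) = -66
Result: -66


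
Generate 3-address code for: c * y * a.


Break into single-operator statements:
t1 = c * y
t2 = t1 * a


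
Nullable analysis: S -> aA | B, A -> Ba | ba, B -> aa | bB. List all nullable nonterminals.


A nonterminal is nullable iff some alternative derives ε (directly, or every symbol in it is nullable)
Nullable: {}


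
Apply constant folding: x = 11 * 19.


11 * 19 = 209 at compile time
Optimized: x = 209


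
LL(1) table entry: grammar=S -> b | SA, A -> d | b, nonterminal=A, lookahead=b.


For [A, b]: 'b' ∈ FIRST(b)
Entry: A -> b


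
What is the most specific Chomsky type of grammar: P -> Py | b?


Left-linear: every RHS is a terminal or one nonterminal followed by a terminal
Classification: Type 3 (Regular)


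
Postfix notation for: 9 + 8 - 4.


Left to right (same or higher precedence on left)
Postfix: 9 8 + 4 -


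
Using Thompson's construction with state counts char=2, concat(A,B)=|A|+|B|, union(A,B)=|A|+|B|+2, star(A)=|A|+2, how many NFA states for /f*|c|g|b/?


Syntax tree has 4 char leaf(s), 3 union(s), 1 star(s)
chars contribute 4×2 = 8; each union adds +2; each star adds +2
Total: 8 + 6 + 2 = 16 states


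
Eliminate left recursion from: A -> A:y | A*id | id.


Left-recursive alternatives: A:y, A*id; non-recursive: id
Introduce A': A -> idA', A' -> :yA' | *idA' | ε


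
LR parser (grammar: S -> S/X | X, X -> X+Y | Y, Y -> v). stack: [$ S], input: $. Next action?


start symbol S on stack, input exhausted
Action: accept


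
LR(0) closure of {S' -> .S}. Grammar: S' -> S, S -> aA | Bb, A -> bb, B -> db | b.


Start: S' -> .S
For each item with dot before a nonterminal B, add B -> .γ for every B-production
Closure: [S' -> .S, S -> .aA, S -> .Bb, B -> .db, B -> .b]


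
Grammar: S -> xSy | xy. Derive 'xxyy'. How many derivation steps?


Derivation: S => xSy => xxyy
Steps: 2


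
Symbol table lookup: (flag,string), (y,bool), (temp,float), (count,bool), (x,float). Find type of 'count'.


Lookup 'count' → type bool


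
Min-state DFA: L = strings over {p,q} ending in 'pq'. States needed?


Track the longest suffix of input matching a prefix of 'pq': 3 classes (prefixes of length 0..2)
Minimal DFA: 3 states


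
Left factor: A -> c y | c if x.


Common prefix: 'c'
Factored: A -> c A', A' -> y | if x


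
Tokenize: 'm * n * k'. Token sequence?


Scan left to right, longest-match per lexeme
Tokens: ID(m), OP(*), ID(n), OP(*), ID(k)


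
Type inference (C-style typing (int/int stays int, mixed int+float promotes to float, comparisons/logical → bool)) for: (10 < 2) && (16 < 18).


Operand types: bool && bool
Rule: logical operators take bool operands and yield bool
Result type: bool


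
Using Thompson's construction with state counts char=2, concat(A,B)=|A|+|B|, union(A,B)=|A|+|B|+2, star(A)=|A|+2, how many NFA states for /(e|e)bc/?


Syntax tree has 4 char leaf(s), 1 union(s), 0 star(s)
chars contribute 4×2 = 8; each union adds +2; each star adds +2
Total: 8 + 2 + 0 = 10 states


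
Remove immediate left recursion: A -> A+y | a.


Left-recursive alternatives: A+y; non-recursive: a
Introduce A': A -> aA', A' -> +yA' | ε


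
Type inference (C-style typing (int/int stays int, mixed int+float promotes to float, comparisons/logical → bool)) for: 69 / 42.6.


Operand types: int / float
Rule: mixed int/float promotes to float; int/int stays int
Result type: float


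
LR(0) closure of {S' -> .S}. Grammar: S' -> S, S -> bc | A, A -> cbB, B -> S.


Start: S' -> .S
For each item with dot before a nonterminal B, add B -> .γ for every B-production
Closure: [S' -> .S, S -> .bc, S -> .A, A -> .cbB]


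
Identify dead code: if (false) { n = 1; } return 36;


condition is constant false, so the whole block is unreachable
Dead: 'if (false) { n = 1; }'


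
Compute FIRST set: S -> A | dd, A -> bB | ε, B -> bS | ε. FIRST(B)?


Per alternative of B: FIRST(bS) = {b}; FIRST(ε) = {ε}
FIRST(B) = {b, ε}


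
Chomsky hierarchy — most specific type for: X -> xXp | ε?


Single nonterminal LHS, but x^n p^n is not regular
Classification: Type 2 (Context-Free)


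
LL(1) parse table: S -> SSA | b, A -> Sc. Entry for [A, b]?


For [A, b]: 'b' ∈ FIRST(Sc)
Entry: A -> Sc


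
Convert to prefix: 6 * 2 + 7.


left-to-right (same/higher precedence on left): tree is (+ (* 6 2) 7)
Prefix: + * 6 2 7


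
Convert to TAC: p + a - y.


Break into single-operator statements:
t1 = p + a
t2 = t1 - y


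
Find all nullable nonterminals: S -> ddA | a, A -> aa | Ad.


A nonterminal is nullable iff some alternative derives ε (directly, or every symbol in it is nullable)
Nullable: {}


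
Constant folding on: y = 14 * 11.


14 * 11 = 154 at compile time
Optimized: y = 154


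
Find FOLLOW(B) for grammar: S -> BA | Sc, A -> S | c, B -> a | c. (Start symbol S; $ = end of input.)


$ ∈ FOLLOW(S). For each A -> αBβ: add FIRST(β)\{ε} to FOLLOW(B); if β nullable, add FOLLOW(A).
FOLLOW(B) = {a, c}


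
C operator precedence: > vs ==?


'>' is relational (level 7); '==' is equality (level 6)
Higher level binds tighter
'>' has higher precedence than '=='


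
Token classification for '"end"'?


Pattern: double-quoted sequence
Type: STRING_LITERAL


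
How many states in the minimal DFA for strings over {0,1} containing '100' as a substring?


KMP-style automaton: 3 progress states + 1 absorbing accept = 4
Minimal DFA: 4 states


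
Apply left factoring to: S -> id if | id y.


Common prefix: 'id'
Factored: S -> id S', S' -> if | y


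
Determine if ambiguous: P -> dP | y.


right-linear, alternatives start with distinct terminals 'd' vs 'y': unique leftmost derivation
Unambiguous


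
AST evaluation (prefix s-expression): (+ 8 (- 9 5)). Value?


Evaluate inner: (- 9 5) = 4
Evaluate root: (+ 8 4) = 12
Result: 12


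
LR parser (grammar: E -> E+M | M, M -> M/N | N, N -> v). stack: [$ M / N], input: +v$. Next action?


handle 'M/N' on top
Action: reduce (M -> M/N)


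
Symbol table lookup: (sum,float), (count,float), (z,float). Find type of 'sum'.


Lookup 'sum' → type float


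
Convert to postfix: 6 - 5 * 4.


* has higher precedence, evaluate 5*4 first
Postfix: 6 5 4 * -


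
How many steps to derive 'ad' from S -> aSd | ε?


Derivation: S => aSd => ad
Steps: 2


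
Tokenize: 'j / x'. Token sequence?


Scan left to right, longest-match per lexeme
Tokens: ID(j), OP(/), ID(x)


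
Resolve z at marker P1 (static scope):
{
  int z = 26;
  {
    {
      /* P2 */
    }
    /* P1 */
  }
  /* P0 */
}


P1's block does not declare z; resolves to the enclosing declaration at depth 0
z = 26


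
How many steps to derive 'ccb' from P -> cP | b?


Derivation: P => cP => ccP => ccb
Steps: 3


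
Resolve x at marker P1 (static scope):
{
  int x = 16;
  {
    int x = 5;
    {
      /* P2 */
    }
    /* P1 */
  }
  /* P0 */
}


x declared in the same block as P1
x = 5


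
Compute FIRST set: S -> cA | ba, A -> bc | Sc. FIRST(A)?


Per alternative of A: FIRST(bc) = {b}; FIRST(Sc) = {b, c}
FIRST(A) = {b, c}


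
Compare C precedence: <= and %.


'%' is multiplicative (level 10); '<=' is relational (level 7)
Higher level binds tighter
'%' has higher precedence than '<='


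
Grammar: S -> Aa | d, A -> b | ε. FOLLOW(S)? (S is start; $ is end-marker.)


$ ∈ FOLLOW(S). For each A -> αBβ: add FIRST(β)\{ε} to FOLLOW(B); if β nullable, add FOLLOW(A).
FOLLOW(S) = {$}


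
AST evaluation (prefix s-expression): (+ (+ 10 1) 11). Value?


Evaluate inner: (+ 10 1) = 11
Evaluate root: (+ 11 11) = 22
Result: 22


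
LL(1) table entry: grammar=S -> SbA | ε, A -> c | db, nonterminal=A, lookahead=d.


For [A, d]: 'd' ∈ FIRST(db)
Entry: A -> db


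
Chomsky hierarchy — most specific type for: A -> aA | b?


Right-linear: every RHS is a terminal or a terminal followed by one nonterminal
Classification: Type 3 (Regular)


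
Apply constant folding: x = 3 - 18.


3 - 18 = -15 at compile time
Optimized: x = -15


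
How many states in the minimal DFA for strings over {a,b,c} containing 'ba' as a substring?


KMP-style automaton: 2 progress states + 1 absorbing accept = 3
Minimal DFA: 3 states


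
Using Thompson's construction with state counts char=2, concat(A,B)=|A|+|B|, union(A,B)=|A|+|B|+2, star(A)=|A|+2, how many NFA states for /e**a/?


Syntax tree has 2 char leaf(s), 0 union(s), 2 star(s)
chars contribute 2×2 = 4; each union adds +2; each star adds +2
Total: 4 + 0 + 4 = 8 states


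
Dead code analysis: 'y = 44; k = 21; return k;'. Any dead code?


y is assigned but never read
Dead: 'y = 44'


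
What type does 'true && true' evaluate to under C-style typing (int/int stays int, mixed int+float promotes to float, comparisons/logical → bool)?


Operand types: bool && bool
Rule: logical operators take bool operands and yield bool
Result type: bool


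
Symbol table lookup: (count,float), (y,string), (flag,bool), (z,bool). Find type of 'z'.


Lookup 'z' → type bool


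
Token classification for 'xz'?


Pattern: letter/underscore followed by alphanumerics, not a keyword
Type: IDENTIFIER


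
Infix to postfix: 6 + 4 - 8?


Left to right (same or higher precedence on left)
Postfix: 6 4 + 8 -


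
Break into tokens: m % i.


Scan left to right, longest-match per lexeme
Tokens: ID(m), OP(%), ID(i)


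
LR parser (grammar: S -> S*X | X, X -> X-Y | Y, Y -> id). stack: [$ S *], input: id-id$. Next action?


no handle ('S*' is not any RHS); shift 'id'
Action: shift


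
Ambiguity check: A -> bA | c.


right-linear, alternatives start with distinct terminals 'b' vs 'c': unique leftmost derivation
Unambiguous


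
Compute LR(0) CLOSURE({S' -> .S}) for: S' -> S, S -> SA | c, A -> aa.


Start: S' -> .S
For each item with dot before a nonterminal B, add B -> .γ for every B-production
Closure: [S' -> .S, S -> .SA, S -> .c]


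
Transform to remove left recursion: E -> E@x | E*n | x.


Left-recursive alternatives: E@x, E*n; non-recursive: x
Introduce E': E -> xE', E' -> @xE' | *nE' | ε


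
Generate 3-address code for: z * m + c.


Break into single-operator statements:
t1 = z * m
t2 = t1 + c


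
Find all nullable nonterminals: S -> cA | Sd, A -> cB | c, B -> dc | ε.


A nonterminal is nullable iff some alternative derives ε (directly, or every symbol in it is nullable)
Nullable: {B}


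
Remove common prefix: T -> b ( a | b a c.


Common prefix: 'b'
Factored: T -> b T', T' -> ( a | a c


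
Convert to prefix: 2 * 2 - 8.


left-to-right (same/higher precedence on left): tree is (- (* 2 2) 8)
Prefix: - * 2 2 8


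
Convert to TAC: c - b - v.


Break into single-operator statements:
t1 = c - b
t2 = t1 - v


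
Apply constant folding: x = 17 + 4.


17 + 4 = 21 at compile time
Optimized: x = 21


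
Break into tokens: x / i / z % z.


Scan left to right, longest-match per lexeme
Tokens: ID(x), OP(/), ID(i), OP(/), ID(z), OP(%), ID(z)


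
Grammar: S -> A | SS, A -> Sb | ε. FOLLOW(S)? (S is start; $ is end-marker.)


$ ∈ FOLLOW(S). For each A -> αBβ: add FIRST(β)\{ε} to FOLLOW(B); if β nullable, add FOLLOW(A).
FOLLOW(S) = {$, b}


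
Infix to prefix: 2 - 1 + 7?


left-to-right (same/higher precedence on left): tree is (+ (- 2 1) 7)
Prefix: + - 2 1 7


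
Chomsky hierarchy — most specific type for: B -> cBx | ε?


Single nonterminal LHS, but c^n x^n is not regular
Classification: Type 2 (Context-Free)


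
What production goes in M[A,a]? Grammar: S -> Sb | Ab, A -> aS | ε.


For [A, a]: 'a' ∈ FIRST(aS)
Entry: A -> aS


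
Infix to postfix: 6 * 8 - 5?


Left to right (same or higher precedence on left)
Postfix: 6 8 * 5 -


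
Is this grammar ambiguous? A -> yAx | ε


balanced y^n…x^n: each string has a unique parse
Unambiguous


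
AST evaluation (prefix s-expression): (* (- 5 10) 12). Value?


Evaluate inner: (- 5 10) = -5
Evaluate root: (* -5 12) = -60
Result: -60


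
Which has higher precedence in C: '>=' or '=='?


'>=' is relational (level 7); '==' is equality (level 6)
Higher level binds tighter
'>=' has higher precedence than '=='


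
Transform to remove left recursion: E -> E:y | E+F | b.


Left-recursive alternatives: E:y, E+F; non-recursive: b
Introduce E': E -> bE', E' -> :yE' | +FE' | ε


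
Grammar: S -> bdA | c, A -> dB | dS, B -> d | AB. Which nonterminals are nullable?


A nonterminal is nullable iff some alternative derives ε (directly, or every symbol in it is nullable)
Nullable: {}


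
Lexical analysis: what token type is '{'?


Pattern: delimiter/punctuation
Type: PUNCTUATION


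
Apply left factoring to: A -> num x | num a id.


Common prefix: 'num'
Factored: A -> num A', A' -> x | a id


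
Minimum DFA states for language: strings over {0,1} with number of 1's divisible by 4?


Track (count of 1) mod 4: states 0..3, accept at 0
Minimal DFA: 4 states


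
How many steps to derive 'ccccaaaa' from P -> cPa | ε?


Derivation: P => cPa => ccPaa => cccPaaa => ccccPaaaa => ccccaaaa
Steps: 5


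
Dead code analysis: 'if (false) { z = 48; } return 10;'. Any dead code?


condition is constant false, so the whole block is unreachable
Dead: 'if (false) { z = 48; }'


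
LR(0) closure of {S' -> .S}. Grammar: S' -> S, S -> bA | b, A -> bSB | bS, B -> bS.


Start: S' -> .S
For each item with dot before a nonterminal B, add B -> .γ for every B-production
Closure: [S' -> .S, S -> .bA, S -> .b]


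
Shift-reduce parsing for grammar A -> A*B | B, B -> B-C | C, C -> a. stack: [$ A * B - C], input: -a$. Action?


handle 'B-C' on top
Action: reduce (B -> B-C)


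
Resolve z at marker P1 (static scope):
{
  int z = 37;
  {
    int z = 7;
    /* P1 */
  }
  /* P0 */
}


z declared in the same block as P1
z = 7


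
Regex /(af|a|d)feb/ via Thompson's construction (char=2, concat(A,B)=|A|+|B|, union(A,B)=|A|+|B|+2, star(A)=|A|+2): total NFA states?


Syntax tree has 7 char leaf(s), 2 union(s), 0 star(s)
chars contribute 7×2 = 14; each union adds +2; each star adds +2
Total: 14 + 4 + 0 = 18 states


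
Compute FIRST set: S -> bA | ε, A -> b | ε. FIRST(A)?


Per alternative of A: FIRST(b) = {b}; FIRST(ε) = {ε}
FIRST(A) = {b, ε}


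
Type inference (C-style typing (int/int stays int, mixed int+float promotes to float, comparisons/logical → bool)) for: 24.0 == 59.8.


Operand types: float == float
Rule: comparison yields bool
Result type: bool


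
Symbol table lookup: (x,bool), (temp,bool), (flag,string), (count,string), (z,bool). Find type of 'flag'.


Lookup 'flag' → type string


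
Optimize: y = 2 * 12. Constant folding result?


2 * 12 = 24 at compile time
Optimized: y = 24


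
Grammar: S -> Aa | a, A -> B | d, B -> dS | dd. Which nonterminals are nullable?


A nonterminal is nullable iff some alternative derives ε (directly, or every symbol in it is nullable)
Nullable: {}


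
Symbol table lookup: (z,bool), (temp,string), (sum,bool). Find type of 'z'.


Lookup 'z' → type bool


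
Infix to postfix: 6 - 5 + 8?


Left to right (same or higher precedence on left)
Postfix: 6 5 - 8 +


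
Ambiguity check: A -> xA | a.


right-linear, alternatives start with distinct terminals 'x' vs 'a': unique leftmost derivation
Unambiguous
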